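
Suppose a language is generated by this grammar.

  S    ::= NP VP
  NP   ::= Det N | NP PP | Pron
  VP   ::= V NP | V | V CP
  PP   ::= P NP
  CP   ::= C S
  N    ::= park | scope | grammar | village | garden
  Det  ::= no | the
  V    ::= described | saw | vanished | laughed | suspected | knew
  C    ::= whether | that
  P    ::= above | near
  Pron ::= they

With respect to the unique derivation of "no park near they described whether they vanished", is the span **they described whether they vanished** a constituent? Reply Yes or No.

[S [NP [NP [Det no] [N park]] [PP [P near] [NP [Pron they]]]] [VP [V described] [CP [C whether] [S [NP [Pron they]] [VP [V vanished]]]]]]
The smallest constituent containing 'they described whether they vanished' is the S spanning 'no park near they described whether they vanished'; no single node in the tree dominates exactly the given words.

No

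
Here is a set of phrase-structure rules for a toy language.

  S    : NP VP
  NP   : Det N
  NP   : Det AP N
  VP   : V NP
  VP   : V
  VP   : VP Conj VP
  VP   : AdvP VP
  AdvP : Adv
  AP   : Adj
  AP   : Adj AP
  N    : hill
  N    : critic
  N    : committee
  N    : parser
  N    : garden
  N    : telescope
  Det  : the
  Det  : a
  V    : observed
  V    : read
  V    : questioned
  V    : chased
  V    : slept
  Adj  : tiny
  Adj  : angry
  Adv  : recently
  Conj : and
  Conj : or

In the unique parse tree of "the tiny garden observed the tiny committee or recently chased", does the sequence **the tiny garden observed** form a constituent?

No

[S [NP [Det the] [AP [Adj tiny]] [N garden]] [VP [VP [V observed] [NP [Det the] [AP [Adj tiny]] [N committee]]] [Conj or] [VP [AdvP [Adv recently]] [VP [V chased]]]]]
The smallest constituent containing 'the tiny garden observed' is the S spanning 'the tiny garden observed the tiny committee or recently chased'; no single node in the tree dominates exactly the given words.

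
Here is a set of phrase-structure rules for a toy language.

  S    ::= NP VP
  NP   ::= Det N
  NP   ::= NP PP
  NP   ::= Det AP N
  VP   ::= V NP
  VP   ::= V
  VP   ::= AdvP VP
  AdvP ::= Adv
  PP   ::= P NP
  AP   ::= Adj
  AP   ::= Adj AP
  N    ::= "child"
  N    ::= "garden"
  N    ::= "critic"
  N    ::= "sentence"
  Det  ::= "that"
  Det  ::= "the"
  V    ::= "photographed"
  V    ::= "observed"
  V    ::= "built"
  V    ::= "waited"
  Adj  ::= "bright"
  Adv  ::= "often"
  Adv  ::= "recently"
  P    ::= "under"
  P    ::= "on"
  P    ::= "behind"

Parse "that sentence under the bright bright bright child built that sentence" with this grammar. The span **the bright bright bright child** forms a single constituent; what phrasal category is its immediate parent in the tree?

[S [NP [NP [Det that] [N sentence]] [PP [P under] [NP [Det the] [AP [Adj bright] [AP [Adj bright] [AP [Adj bright]]]] [N child]]]] [VP [V built] [NP [Det that] [N sentence]]]]
The span 'the bright bright bright child' is the NP node built by NP → Det AP N.
Its mother is the PP built by PP → P NP.

PP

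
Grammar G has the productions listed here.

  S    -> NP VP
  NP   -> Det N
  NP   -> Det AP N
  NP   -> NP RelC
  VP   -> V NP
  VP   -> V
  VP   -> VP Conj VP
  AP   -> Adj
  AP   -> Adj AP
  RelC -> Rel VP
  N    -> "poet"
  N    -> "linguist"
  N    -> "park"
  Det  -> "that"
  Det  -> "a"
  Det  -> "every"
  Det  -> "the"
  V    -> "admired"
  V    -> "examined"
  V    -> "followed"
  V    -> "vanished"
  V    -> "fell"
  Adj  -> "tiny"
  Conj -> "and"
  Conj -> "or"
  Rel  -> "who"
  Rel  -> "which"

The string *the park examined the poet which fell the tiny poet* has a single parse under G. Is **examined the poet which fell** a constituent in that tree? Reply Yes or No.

[S [NP [Det the] [N park]] [VP [V examined] [NP [NP [Det the] [N poet]] [RelC [Rel which] [VP [V fell] [NP [Det the] [AP [Adj tiny]] [N poet]]]]]]]
The smallest constituent containing 'examined the poet which fell' is the VP spanning 'examined the poet which fell the tiny poet'; no single node in the tree dominates exactly the given words.

No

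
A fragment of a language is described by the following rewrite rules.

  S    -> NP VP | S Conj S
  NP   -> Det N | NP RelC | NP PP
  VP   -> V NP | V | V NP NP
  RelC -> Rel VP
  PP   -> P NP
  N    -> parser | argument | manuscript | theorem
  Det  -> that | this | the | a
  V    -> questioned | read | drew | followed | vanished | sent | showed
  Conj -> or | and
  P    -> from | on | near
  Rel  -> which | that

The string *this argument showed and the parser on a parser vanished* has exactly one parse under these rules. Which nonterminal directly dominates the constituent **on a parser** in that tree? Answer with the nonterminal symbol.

S
  S
    NP
      Det: this
      N: argument
    VP
      V: showed
  Conj: and
  S
    NP
      NP
        Det: the
        N: parser
      PP
        P: on
        NP
          Det: a
          N: parser
    VP
      V: vanished
The span 'on a parser' is the PP node built by PP → P NP.
Its mother is the NP built by NP → NP PP.

NP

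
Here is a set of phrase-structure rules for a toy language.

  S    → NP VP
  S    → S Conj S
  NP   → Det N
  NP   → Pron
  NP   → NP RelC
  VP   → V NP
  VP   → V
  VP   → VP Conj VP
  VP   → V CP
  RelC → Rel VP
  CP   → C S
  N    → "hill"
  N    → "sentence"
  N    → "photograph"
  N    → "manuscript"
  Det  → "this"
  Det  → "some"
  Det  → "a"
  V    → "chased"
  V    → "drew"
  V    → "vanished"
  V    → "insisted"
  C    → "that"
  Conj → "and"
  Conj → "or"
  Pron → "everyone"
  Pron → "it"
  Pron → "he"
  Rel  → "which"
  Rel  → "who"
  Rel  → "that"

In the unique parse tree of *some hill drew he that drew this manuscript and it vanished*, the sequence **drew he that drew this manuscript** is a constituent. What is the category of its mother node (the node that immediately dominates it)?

[S [S [NP [Det some] [N hill]] [VP [V drew] [NP [NP [Pron he]] [RelC [Rel that] [VP [V drew] [NP [Det this] [N manuscript]]]]]]] [Conj and] [S [NP [Pron it]] [VP [V vanished]]]]
The span 'drew he that drew this manuscript' is the VP node built by VP → V NP.
Its mother is the S built by S → NP VP.

S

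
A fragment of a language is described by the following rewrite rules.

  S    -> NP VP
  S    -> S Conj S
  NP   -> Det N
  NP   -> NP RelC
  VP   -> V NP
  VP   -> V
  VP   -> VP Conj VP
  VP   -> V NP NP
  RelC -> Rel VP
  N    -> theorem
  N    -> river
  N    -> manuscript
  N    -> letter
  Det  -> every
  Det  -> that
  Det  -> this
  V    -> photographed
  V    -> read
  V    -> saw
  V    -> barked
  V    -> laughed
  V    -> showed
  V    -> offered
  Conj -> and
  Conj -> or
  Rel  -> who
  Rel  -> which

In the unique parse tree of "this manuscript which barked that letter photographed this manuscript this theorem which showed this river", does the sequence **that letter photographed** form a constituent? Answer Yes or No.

No

[S [NP [NP [Det this] [N manuscript]] [RelC [Rel which] [VP [V barked] [NP [Det that] [N letter]]]]] [VP [V photographed] [NP [Det this] [N manuscript]] [NP [NP [Det this] [N theorem]] [RelC [Rel which] [VP [V showed] [NP [Det this] [N river]]]]]]]
The smallest constituent containing 'that letter photographed' is the S spanning 'this manuscript which barked that letter photographed this manuscript this theorem which showed this river'; no single node in the tree dominates exactly the given words.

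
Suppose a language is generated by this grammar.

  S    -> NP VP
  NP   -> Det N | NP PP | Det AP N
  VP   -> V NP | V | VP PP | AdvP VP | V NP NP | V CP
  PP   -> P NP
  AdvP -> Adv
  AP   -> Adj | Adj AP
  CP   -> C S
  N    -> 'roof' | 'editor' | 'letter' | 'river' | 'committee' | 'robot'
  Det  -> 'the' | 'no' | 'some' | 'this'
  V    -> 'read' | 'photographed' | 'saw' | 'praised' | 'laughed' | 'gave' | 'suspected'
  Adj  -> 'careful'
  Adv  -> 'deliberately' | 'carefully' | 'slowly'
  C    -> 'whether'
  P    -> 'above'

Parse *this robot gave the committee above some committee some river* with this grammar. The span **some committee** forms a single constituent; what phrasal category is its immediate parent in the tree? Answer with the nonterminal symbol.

S
  NP
    Det: this
    N: robot
  VP
    V: gave
    NP
      NP
        Det: the
        N: committee
      PP
        P: above
        NP
          Det: some
          N: committee
    NP
      Det: some
      N: river
The span 'some committee' is the NP node built by NP → Det N.
Its mother is the PP built by PP → P NP.

PP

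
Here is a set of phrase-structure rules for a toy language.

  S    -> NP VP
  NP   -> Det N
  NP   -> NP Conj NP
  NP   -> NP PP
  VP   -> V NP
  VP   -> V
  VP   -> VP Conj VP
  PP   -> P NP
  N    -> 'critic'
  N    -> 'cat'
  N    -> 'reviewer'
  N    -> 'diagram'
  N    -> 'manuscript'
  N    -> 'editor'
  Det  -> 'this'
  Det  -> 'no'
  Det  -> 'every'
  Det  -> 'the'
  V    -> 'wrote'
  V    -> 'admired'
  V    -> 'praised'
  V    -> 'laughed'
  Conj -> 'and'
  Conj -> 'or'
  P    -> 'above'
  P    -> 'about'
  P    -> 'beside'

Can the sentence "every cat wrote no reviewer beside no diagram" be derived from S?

Grammatical

S
  NP
    Det: every
    N: cat
  VP
    V: wrote
    NP
      NP
        Det: no
        N: reviewer
      PP
        P: beside
        NP
          Det: no
          N: diagram
The bracketing above is licensed at every node by one of the given productions, with S at the root.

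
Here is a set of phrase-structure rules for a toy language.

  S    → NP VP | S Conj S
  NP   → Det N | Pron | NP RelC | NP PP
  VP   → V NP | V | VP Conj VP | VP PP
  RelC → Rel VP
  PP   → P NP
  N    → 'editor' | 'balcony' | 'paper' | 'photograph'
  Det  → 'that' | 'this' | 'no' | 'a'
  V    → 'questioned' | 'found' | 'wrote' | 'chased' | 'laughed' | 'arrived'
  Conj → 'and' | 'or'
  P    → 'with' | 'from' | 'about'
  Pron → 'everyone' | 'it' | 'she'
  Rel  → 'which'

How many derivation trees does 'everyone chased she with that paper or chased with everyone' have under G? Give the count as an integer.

4

Two of the 4 distinct bracketings:
[S [NP [Pron everyone]] [VP [VP [V chased] [NP [NP [Pron she]] [PP [P with] [NP [Det that] [N paper]]]]] [Conj or] [VP [VP [V chased]] [PP [P with] [NP [Pron everyone]]]]]]
[S [NP [Pron everyone]] [VP [VP [VP [V chased] [NP [Pron she]]] [PP [P with] [NP [Det that] [N paper]]]] [Conj or] [VP [VP [V chased]] [PP [P with] [NP [Pron everyone]]]]]]
The difference turns on whether NP → NP PP is used at the relevant span, versus an alternative expansion of NP.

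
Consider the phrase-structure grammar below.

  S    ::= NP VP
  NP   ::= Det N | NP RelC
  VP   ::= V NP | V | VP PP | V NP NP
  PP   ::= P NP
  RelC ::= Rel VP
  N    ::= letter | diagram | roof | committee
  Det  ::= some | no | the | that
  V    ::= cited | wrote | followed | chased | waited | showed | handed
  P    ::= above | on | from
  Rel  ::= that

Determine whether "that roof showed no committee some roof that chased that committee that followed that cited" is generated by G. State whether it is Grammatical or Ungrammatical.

Grammatical

[S [NP [Det that] [N roof]] [VP [V showed] [NP [Det no] [N committee]] [NP [NP [Det some] [N roof]] [RelC [Rel that] [VP [V chased] [NP [NP [NP [Det that] [N committee]] [RelC [Rel that] [VP [V followed]]]] [RelC [Rel that] [VP [V cited]]]]]]]]]
The bracketing above is licensed at every node by one of the given productions, with S at the root.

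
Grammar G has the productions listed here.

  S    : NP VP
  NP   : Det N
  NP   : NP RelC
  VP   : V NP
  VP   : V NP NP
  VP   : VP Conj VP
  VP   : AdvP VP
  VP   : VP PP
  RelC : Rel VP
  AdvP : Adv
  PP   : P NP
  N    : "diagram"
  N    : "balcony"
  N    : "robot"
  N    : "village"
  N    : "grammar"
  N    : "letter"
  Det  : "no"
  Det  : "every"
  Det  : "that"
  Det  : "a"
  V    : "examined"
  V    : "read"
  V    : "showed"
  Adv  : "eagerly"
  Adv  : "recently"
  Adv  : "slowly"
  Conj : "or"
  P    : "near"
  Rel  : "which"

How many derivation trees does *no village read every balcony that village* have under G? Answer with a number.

1

[S [NP [Det no] [N village]] [VP [V read] [NP [Det every] [N balcony]] [NP [Det that] [N village]]]]
No rule offers an alternative attachment or grouping for any span, so this is the only derivation.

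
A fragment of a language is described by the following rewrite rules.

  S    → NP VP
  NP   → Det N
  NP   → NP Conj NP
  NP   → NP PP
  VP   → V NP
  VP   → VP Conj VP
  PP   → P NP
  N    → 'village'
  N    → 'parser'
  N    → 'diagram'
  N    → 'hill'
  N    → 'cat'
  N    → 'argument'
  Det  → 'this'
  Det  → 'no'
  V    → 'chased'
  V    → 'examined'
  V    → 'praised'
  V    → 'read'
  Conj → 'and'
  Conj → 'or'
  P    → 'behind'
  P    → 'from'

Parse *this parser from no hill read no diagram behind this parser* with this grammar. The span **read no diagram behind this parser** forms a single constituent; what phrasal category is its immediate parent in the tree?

S

[S [NP [NP [Det this] [N parser]] [PP [P from] [NP [Det no] [N hill]]]] [VP [V read] [NP [NP [Det no] [N diagram]] [PP [P behind] [NP [Det this] [N parser]]]]]]
The span 'read no diagram behind this parser' is the VP node built by VP → V NP.
Its mother is the S built by S → NP VP.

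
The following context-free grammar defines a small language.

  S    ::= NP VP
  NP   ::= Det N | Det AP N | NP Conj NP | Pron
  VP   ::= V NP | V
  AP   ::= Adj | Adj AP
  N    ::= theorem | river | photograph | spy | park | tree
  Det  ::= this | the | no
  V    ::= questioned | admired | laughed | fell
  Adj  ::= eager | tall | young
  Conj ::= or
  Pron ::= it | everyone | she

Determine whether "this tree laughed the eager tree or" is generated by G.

For S → NP VP, the only prefix that parses as NP is 'this tree', but the remainder 'laughed the eager tree or' is not a VP under these rules.

Ungrammatical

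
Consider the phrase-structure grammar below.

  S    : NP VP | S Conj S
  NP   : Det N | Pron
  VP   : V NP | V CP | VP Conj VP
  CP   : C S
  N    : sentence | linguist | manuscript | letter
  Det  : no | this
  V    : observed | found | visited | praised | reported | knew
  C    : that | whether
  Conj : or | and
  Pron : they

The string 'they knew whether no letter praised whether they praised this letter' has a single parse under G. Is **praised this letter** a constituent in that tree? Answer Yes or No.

[S [NP [Pron they]] [VP [V knew] [CP [C whether] [S [NP [Det no] [N letter]] [VP [V praised] [CP [C whether] [S [NP [Pron they]] [VP [V praised] [NP [Det this] [N letter]]]]]]]]]]
The words 'praised this letter' are exhaustively dominated by a single VP node (built by VP → V NP), so they form a constituent.

Yes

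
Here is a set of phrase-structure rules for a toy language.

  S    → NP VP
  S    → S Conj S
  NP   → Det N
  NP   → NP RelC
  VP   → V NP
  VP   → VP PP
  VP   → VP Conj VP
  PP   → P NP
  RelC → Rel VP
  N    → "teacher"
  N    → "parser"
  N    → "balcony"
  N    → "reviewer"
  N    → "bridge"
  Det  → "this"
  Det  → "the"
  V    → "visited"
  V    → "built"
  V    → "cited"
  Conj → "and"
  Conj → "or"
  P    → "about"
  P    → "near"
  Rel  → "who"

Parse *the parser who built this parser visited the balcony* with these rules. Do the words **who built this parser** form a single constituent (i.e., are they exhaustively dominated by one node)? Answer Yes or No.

[S [NP [NP [Det the] [N parser]] [RelC [Rel who] [VP [V built] [NP [Det this] [N parser]]]]] [VP [V visited] [NP [Det the] [N balcony]]]]
The words 'who built this parser' are exhaustively dominated by a single RelC node (built by RelC → Rel VP), so they form a constituent.

Yes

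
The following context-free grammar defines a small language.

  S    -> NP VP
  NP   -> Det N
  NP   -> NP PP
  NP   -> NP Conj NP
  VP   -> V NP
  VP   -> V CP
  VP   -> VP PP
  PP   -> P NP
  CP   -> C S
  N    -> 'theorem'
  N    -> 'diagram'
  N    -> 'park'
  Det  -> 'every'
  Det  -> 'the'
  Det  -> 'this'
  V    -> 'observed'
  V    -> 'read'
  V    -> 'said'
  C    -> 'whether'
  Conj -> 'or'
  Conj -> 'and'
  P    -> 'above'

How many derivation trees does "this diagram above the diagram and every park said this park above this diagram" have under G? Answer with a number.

4

Two of the 4 distinct bracketings:
[S [NP [NP [Det this] [N diagram]] [PP [P above] [NP [NP [Det the] [N diagram]] [Conj and] [NP [Det every] [N park]]]]] [VP [V said] [NP [NP [Det this] [N park]] [PP [P above] [NP [Det this] [N diagram]]]]]]
[S [NP [NP [Det this] [N diagram]] [PP [P above] [NP [NP [Det the] [N diagram]] [Conj and] [NP [Det every] [N park]]]]] [VP [VP [V said] [NP [Det this] [N park]]] [PP [P above] [NP [Det this] [N diagram]]]]]
The difference turns on whether VP → VP PP is used at the relevant span, versus an alternative expansion of VP.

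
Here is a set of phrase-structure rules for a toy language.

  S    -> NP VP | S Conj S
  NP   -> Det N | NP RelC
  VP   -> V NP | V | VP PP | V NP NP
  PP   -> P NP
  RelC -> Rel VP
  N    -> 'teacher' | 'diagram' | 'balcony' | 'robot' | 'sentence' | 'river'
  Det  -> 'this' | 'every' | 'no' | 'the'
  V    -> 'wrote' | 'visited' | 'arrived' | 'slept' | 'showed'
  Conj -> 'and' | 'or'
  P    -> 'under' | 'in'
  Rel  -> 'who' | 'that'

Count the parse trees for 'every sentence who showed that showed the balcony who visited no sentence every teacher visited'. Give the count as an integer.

3

Two of the 3 distinct bracketings:
[S [NP [NP [NP [Det every] [N sentence]] [RelC [Rel who] [VP [V showed]]]] [RelC [Rel that] [VP [V showed] [NP [NP [Det the] [N balcony]] [RelC [Rel who] [VP [V visited] [NP [Det no] [N sentence]] [NP [Det every] [N teacher]]]]]]]] [VP [V visited]]]
[S [NP [NP [NP [Det every] [N sentence]] [RelC [Rel who] [VP [V showed]]]] [RelC [Rel that] [VP [V showed] [NP [NP [Det the] [N balcony]] [RelC [Rel who] [VP [V visited] [NP [Det no] [N sentence]]]]] [NP [Det every] [N teacher]]]]] [VP [V visited]]]
The trees differ in how a recursive rule is bracketed over the same span.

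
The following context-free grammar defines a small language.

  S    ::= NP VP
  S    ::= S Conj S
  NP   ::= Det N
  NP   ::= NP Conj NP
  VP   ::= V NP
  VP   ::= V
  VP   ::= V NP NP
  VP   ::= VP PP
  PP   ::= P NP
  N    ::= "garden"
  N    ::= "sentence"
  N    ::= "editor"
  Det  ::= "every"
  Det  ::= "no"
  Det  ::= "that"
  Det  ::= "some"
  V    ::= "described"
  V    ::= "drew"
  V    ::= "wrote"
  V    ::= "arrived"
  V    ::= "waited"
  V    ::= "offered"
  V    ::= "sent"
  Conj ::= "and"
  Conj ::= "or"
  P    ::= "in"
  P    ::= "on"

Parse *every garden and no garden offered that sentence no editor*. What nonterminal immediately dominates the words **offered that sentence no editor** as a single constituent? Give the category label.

S
  NP
    NP
      Det: every
      N: garden
    Conj: and
    NP
      Det: no
      N: garden
  VP
    V: offered
    NP
      Det: that
      N: sentence
    NP
      Det: no
      N: editor
The span 'offered that sentence no editor' is the VP node built by VP → V NP NP.

VP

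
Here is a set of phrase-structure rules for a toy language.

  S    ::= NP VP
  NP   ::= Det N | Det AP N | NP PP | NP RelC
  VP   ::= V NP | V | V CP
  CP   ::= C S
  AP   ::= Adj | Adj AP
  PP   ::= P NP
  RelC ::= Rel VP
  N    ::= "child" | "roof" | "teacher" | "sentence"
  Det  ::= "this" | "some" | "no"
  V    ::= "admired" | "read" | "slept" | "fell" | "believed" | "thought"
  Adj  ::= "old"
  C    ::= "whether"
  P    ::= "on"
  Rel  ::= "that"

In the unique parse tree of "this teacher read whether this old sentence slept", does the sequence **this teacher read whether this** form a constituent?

No

[S [NP [Det this] [N teacher]] [VP [V read] [CP [C whether] [S [NP [Det this] [AP [Adj old]] [N sentence]] [VP [V slept]]]]]]
The smallest constituent containing 'this teacher read whether this' is the S spanning 'this teacher read whether this old sentence slept'; no single node in the tree dominates exactly the given words.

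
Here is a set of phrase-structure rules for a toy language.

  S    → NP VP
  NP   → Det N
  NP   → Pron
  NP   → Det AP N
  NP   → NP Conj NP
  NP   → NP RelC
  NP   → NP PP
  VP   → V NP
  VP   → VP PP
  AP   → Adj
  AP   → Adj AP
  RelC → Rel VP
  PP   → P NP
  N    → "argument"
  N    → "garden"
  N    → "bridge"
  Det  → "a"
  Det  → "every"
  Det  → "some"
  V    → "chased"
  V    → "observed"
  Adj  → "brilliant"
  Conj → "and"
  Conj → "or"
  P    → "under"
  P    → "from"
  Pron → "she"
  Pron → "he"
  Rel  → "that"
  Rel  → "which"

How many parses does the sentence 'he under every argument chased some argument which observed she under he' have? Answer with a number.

Two of the 4 distinct bracketings:
[S [NP [NP [Pron he]] [PP [P under] [NP [Det every] [N argument]]]] [VP [V chased] [NP [NP [Det some] [N argument]] [RelC [Rel which] [VP [V observed] [NP [NP [Pron she]] [PP [P under] [NP [Pron he]]]]]]]]]
[S [NP [NP [Pron he]] [PP [P under] [NP [Det every] [N argument]]]] [VP [V chased] [NP [NP [Det some] [N argument]] [RelC [Rel which] [VP [VP [V observed] [NP [Pron she]]] [PP [P under] [NP [Pron he]]]]]]]]
The difference turns on whether VP → VP PP is used at the relevant span, versus an alternative expansion of VP.

4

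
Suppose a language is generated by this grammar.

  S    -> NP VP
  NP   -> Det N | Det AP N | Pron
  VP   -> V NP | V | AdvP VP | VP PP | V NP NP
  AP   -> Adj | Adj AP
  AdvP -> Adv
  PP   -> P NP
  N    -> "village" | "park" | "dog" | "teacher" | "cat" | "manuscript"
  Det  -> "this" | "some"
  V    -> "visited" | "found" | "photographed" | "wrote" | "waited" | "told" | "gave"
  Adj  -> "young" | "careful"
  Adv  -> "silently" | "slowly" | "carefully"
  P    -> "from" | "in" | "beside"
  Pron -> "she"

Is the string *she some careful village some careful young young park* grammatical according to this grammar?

Ungrammatical

For S → NP VP, the only prefix that parses as NP is 'she', but the remainder 'some careful village some careful young young park' is not a VP under these rules.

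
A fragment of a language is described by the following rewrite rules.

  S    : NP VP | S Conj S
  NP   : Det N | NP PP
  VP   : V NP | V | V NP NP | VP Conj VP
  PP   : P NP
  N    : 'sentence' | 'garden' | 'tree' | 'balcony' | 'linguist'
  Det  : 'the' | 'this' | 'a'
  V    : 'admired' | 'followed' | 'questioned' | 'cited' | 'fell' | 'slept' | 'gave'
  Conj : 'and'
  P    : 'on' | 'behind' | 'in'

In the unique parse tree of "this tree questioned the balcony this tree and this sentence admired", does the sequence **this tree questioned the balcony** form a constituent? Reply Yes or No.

[S [S [NP [Det this] [N tree]] [VP [V questioned] [NP [Det the] [N balcony]] [NP [Det this] [N tree]]]] [Conj and] [S [NP [Det this] [N sentence]] [VP [V admired]]]]
The smallest constituent containing 'this tree questioned the balcony' is the S spanning 'this tree questioned the balcony this tree'; no single node in the tree dominates exactly the given words.

No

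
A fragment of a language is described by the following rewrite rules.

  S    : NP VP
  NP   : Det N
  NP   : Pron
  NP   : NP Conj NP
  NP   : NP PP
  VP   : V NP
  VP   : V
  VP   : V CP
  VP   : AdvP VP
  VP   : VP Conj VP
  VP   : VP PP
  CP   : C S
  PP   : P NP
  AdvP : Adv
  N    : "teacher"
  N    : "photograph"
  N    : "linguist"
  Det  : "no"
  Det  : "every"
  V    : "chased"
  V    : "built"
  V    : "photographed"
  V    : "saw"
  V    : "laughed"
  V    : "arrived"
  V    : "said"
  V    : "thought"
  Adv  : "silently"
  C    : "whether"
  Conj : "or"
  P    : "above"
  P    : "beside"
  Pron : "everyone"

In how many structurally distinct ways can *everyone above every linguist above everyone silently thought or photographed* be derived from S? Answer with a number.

Two of the 4 distinct bracketings:
[S [NP [NP [Pron everyone]] [PP [P above] [NP [NP [Det every] [N linguist]] [PP [P above] [NP [Pron everyone]]]]]] [VP [AdvP [Adv silently]] [VP [VP [V thought]] [Conj or] [VP [V photographed]]]]]
[S [NP [NP [Pron everyone]] [PP [P above] [NP [NP [Det every] [N linguist]] [PP [P above] [NP [Pron everyone]]]]]] [VP [VP [AdvP [Adv silently]] [VP [V thought]]] [Conj or] [VP [V photographed]]]]
The trees differ in how a recursive rule is bracketed over the same span.

4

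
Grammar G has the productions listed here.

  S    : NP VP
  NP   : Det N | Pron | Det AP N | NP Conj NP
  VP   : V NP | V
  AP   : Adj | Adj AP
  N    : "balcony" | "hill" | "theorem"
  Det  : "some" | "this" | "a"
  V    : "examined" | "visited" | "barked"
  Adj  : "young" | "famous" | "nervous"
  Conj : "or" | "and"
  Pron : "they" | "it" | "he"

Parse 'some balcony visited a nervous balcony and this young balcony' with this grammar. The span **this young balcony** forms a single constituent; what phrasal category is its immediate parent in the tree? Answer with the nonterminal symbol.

NP

[S [NP [Det some] [N balcony]] [VP [V visited] [NP [NP [Det a] [AP [Adj nervous]] [N balcony]] [Conj and] [NP [Det this] [AP [Adj young]] [N balcony]]]]]
The span 'this young balcony' is the NP node built by NP → Det AP N.
Its mother is the NP built by NP → NP Conj NP.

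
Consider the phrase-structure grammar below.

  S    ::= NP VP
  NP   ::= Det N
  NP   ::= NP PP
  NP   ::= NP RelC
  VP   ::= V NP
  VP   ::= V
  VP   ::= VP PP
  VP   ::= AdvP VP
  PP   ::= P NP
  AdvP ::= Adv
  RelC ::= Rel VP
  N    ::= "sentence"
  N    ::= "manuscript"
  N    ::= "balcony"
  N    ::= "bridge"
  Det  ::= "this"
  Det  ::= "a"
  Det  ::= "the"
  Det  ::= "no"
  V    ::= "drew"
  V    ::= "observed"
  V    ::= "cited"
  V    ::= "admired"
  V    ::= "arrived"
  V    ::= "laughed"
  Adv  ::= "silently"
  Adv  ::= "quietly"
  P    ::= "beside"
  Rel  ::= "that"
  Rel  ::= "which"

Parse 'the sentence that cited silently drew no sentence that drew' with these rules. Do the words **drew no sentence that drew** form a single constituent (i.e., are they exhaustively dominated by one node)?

Yes

[S [NP [NP [Det the] [N sentence]] [RelC [Rel that] [VP [V cited]]]] [VP [AdvP [Adv silently]] [VP [V drew] [NP [NP [Det no] [N sentence]] [RelC [Rel that] [VP [V drew]]]]]]]
The words 'drew no sentence that drew' are exhaustively dominated by a single VP node (built by VP → V NP), so they form a constituent.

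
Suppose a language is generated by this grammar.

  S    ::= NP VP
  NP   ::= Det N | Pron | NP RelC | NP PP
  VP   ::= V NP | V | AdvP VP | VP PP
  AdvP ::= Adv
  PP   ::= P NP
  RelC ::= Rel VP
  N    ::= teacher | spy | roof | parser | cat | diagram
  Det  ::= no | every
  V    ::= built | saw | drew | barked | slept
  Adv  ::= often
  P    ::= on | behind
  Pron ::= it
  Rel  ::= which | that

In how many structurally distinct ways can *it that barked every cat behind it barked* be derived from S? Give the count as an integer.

3

Two of the 3 distinct bracketings:
[S [NP [NP [Pron it]] [RelC [Rel that] [VP [V barked] [NP [NP [Det every] [N cat]] [PP [P behind] [NP [Pron it]]]]]]] [VP [V barked]]]
[S [NP [NP [Pron it]] [RelC [Rel that] [VP [VP [V barked] [NP [Det every] [N cat]]] [PP [P behind] [NP [Pron it]]]]]] [VP [V barked]]]
The difference turns on whether NP → NP PP is used at the relevant span, versus an alternative expansion of NP.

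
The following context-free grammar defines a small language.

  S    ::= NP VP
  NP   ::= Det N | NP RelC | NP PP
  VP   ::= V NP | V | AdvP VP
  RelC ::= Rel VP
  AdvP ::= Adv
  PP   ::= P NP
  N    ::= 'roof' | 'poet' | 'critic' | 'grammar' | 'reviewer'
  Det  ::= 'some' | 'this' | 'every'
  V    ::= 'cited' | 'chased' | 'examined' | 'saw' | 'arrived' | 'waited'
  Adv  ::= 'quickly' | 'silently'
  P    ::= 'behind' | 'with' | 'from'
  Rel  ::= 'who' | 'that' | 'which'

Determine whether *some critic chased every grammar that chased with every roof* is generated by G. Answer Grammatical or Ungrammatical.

Grammatical

[S [NP [Det some] [N critic]] [VP [V chased] [NP [NP [NP [Det every] [N grammar]] [RelC [Rel that] [VP [V chased]]]] [PP [P with] [NP [Det every] [N roof]]]]]]
Each bracket corresponds to one application of a listed rule, so the string is derivable from S.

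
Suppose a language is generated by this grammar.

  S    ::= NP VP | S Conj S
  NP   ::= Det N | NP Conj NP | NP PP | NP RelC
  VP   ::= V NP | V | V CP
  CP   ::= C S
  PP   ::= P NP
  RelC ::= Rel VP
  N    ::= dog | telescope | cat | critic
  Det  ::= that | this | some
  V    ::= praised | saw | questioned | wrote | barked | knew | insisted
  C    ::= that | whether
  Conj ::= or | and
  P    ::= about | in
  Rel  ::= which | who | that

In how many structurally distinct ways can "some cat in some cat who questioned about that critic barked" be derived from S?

Two of the 3 distinct bracketings:
[S [NP [NP [Det some] [N cat]] [PP [P in] [NP [NP [NP [Det some] [N cat]] [RelC [Rel who] [VP [V questioned]]]] [PP [P about] [NP [Det that] [N critic]]]]]] [VP [V barked]]]
[S [NP [NP [NP [Det some] [N cat]] [PP [P in] [NP [NP [Det some] [N cat]] [RelC [Rel who] [VP [V questioned]]]]]] [PP [P about] [NP [Det that] [N critic]]]] [VP [V barked]]]
The trees differ in how a recursive rule is bracketed over the same span.

3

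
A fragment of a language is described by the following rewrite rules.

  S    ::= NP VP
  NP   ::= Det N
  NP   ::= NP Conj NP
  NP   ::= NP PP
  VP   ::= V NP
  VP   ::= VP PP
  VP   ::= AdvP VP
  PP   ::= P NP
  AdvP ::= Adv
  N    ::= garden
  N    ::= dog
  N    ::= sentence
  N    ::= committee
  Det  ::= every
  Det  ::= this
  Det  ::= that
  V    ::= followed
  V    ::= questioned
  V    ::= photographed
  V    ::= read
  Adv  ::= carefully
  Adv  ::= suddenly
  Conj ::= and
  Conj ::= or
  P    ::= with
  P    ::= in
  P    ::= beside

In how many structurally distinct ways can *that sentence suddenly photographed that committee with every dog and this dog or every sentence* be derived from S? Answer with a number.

9

Two of the 9 distinct bracketings:
[S [NP [Det that] [N sentence]] [VP [VP [AdvP [Adv suddenly]] [VP [V photographed] [NP [Det that] [N committee]]]] [PP [P with] [NP [NP [Det every] [N dog]] [Conj and] [NP [NP [Det this] [N dog]] [Conj or] [NP [Det every] [N sentence]]]]]]]
[S [NP [Det that] [N sentence]] [VP [VP [AdvP [Adv suddenly]] [VP [V photographed] [NP [Det that] [N committee]]]] [PP [P with] [NP [NP [NP [Det every] [N dog]] [Conj and] [NP [Det this] [N dog]]] [Conj or] [NP [Det every] [N sentence]]]]]]
The trees differ in how a recursive rule is bracketed over the same span.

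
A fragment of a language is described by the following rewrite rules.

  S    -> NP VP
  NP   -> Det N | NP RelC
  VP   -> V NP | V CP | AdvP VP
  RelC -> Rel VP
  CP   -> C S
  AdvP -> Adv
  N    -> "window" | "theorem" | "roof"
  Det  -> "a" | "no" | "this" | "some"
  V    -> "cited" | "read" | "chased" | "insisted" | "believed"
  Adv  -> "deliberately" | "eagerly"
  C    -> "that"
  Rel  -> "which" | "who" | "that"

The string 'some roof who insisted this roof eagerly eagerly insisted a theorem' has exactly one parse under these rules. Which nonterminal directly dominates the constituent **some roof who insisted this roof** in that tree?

[S [NP [NP [Det some] [N roof]] [RelC [Rel who] [VP [V insisted] [NP [Det this] [N roof]]]]] [VP [AdvP [Adv eagerly]] [VP [AdvP [Adv eagerly]] [VP [V insisted] [NP [Det a] [N theorem]]]]]]
The span 'some roof who insisted this roof' is the NP node built by NP → NP RelC.
Its mother is the S built by S → NP VP.

S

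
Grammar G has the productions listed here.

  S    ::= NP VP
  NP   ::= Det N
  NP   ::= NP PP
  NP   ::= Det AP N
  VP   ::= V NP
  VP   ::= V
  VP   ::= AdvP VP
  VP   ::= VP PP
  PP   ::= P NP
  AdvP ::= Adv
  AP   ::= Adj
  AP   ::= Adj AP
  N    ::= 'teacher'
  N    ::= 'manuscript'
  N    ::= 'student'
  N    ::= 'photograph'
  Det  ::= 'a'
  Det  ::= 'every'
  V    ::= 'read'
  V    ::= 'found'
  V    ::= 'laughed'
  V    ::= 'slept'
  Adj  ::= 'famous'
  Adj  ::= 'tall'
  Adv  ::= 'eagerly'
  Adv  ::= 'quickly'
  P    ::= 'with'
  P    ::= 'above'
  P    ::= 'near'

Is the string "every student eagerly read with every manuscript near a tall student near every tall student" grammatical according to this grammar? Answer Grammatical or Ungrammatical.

[S [NP [Det every] [N student]] [VP [AdvP [Adv eagerly]] [VP [VP [V read]] [PP [P with] [NP [NP [Det every] [N manuscript]] [PP [P near] [NP [NP [Det a] [AP [Adj tall]] [N student]] [PP [P near] [NP [Det every] [AP [Adj tall]] [N student]]]]]]]]]]
The bracketing above is licensed at every node by one of the given productions, with S at the root.

Grammatical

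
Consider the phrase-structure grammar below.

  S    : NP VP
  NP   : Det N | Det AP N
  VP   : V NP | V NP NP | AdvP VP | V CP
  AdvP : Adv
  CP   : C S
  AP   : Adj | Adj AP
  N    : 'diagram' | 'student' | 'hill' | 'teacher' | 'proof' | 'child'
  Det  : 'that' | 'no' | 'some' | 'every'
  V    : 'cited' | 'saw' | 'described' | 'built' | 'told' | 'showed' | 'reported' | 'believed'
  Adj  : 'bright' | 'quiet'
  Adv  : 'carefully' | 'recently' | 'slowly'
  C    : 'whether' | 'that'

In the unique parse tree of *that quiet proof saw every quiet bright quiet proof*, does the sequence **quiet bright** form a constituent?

[S [NP [Det that] [AP [Adj quiet]] [N proof]] [VP [V saw] [NP [Det every] [AP [Adj quiet] [AP [Adj bright] [AP [Adj quiet]]]] [N proof]]]]
The smallest constituent containing 'quiet bright' is the AP spanning 'quiet bright quiet'; no single node in the tree dominates exactly the given words.

No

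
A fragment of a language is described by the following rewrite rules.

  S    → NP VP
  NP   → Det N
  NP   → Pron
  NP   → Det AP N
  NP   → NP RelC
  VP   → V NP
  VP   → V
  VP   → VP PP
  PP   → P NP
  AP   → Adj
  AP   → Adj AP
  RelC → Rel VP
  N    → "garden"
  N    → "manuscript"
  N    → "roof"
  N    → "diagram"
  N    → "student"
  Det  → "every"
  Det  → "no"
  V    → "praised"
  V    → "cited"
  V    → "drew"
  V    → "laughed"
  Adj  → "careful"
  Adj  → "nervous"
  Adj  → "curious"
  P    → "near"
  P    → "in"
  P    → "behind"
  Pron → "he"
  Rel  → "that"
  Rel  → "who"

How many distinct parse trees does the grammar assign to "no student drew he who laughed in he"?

The two bracketings:
[S [NP [Det no] [N student]] [VP [V drew] [NP [NP [Pron he]] [RelC [Rel who] [VP [VP [V laughed]] [PP [P in] [NP [Pron he]]]]]]]]
[S [NP [Det no] [N student]] [VP [VP [V drew] [NP [NP [Pron he]] [RelC [Rel who] [VP [V laughed]]]]] [PP [P in] [NP [Pron he]]]]]
The trees differ in how a recursive rule is bracketed over the same span.

2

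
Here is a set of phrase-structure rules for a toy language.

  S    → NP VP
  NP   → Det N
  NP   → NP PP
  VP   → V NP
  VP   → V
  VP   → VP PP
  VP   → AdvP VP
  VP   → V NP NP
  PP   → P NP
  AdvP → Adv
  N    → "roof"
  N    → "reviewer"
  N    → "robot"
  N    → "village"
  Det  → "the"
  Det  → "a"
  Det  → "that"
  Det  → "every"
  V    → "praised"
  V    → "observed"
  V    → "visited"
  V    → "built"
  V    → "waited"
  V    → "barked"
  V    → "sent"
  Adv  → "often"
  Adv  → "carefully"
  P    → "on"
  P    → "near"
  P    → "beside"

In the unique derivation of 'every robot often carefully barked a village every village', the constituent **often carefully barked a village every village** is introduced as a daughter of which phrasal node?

S

S
  NP
    Det: every
    N: robot
  VP
    AdvP
      Adv: often
    VP
      AdvP
        Adv: carefully
      VP
        V: barked
        NP
          Det: a
          N: village
        NP
          Det: every
          N: village
The span 'often carefully barked a village every village' is the VP node built by VP → AdvP VP.
Its mother is the S built by S → NP VP.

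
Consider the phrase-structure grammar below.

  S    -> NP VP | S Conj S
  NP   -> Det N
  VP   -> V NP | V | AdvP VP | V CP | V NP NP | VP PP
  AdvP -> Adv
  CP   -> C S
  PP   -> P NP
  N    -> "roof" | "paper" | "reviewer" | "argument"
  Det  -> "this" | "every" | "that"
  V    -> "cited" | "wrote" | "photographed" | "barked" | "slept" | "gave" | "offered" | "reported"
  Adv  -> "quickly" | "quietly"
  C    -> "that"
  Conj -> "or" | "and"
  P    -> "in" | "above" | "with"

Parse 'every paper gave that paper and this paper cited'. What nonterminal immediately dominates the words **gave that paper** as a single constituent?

VP

[S [S [NP [Det every] [N paper]] [VP [V gave] [NP [Det that] [N paper]]]] [Conj and] [S [NP [Det this] [N paper]] [VP [V cited]]]]
The span 'gave that paper' is the VP node built by VP → V NP.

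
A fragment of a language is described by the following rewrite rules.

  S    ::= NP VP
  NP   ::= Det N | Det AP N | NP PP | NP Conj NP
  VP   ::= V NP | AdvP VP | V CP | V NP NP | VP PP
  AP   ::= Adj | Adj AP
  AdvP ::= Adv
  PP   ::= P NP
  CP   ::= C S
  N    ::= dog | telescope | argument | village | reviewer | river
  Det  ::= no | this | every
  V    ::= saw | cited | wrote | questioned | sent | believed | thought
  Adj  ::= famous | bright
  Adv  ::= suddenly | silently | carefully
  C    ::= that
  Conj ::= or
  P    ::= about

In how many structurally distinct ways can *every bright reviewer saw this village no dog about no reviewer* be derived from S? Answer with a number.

2

The two bracketings:
[S [NP [Det every] [AP [Adj bright]] [N reviewer]] [VP [V saw] [NP [Det this] [N village]] [NP [NP [Det no] [N dog]] [PP [P about] [NP [Det no] [N reviewer]]]]]]
[S [NP [Det every] [AP [Adj bright]] [N reviewer]] [VP [VP [V saw] [NP [Det this] [N village]] [NP [Det no] [N dog]]] [PP [P about] [NP [Det no] [N reviewer]]]]]
The difference turns on whether NP → NP PP is used at the relevant span, versus an alternative expansion of NP.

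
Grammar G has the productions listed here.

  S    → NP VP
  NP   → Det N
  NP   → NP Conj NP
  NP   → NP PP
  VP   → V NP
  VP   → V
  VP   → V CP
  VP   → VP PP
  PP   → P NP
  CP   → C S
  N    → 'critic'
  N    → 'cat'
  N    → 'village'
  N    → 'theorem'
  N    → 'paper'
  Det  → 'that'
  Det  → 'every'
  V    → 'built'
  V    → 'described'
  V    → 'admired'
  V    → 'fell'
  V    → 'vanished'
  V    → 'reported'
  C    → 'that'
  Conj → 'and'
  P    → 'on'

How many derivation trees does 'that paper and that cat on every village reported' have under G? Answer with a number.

2

The two bracketings:
[S [NP [NP [Det that] [N paper]] [Conj and] [NP [NP [Det that] [N cat]] [PP [P on] [NP [Det every] [N village]]]]] [VP [V reported]]]
[S [NP [NP [NP [Det that] [N paper]] [Conj and] [NP [Det that] [N cat]]] [PP [P on] [NP [Det every] [N village]]]] [VP [V reported]]]
The trees differ in how a recursive rule is bracketed over the same span.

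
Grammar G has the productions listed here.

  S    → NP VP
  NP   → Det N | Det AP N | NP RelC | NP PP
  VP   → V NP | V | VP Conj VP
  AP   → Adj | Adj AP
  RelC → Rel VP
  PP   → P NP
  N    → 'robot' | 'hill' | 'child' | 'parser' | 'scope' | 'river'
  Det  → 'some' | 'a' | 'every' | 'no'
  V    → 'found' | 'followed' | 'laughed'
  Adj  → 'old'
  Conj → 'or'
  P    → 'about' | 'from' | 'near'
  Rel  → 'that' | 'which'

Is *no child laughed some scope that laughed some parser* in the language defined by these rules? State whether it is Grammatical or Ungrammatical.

S
  NP
    Det: no
    N: child
  VP
    V: laughed
    NP
      NP
        Det: some
        N: scope
      RelC
        Rel: that
        VP
          V: laughed
          NP
            Det: some
            N: parser
Every word is introduced by a lexical rule and the phrasal rules combine the resulting categories into a single S.

Grammatical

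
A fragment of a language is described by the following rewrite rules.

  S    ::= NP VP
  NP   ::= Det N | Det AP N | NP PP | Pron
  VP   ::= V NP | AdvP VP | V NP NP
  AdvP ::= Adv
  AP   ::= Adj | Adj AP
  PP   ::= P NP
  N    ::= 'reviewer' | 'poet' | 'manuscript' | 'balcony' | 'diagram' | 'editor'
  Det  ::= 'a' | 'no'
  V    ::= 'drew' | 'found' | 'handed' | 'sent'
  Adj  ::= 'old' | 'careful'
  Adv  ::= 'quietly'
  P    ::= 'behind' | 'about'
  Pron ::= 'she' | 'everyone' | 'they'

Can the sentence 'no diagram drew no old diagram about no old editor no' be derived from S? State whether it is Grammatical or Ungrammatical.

For S → NP VP, the only prefix that parses as NP is 'no diagram', but the remainder 'drew no old diagram about no old editor no' is not a VP under these rules.

Ungrammatical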